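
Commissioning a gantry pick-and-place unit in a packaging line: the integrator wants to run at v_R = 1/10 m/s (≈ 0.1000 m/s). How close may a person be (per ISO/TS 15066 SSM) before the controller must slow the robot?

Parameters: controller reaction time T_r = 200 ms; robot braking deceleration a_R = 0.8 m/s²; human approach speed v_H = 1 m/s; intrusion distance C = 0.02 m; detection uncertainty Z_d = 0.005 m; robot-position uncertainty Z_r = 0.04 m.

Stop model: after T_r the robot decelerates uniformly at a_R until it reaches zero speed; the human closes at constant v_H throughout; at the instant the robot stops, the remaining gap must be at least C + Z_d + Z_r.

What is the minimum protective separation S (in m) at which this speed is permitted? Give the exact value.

S_min = 333/800 m = 0.4163 m

braking lasts T_s = (1/10)/(4/5) = 0.1250 s
robot covers v_R·T_r = 0.1000·0.2000 = 0.0200 m before braking
braking distance = 0.1000²/(2·0.8000) = 0.0063 m
person approaches 1.0000·(0.2000+0.1250) = 0.3250 m
C+Z_d+Z_r = 0.0200+0.0050+0.0400 = 0.0650 m
S_min ≈ 0.0200+0.0063+0.3250+0.0650  ⇒  S_min = 333/800 m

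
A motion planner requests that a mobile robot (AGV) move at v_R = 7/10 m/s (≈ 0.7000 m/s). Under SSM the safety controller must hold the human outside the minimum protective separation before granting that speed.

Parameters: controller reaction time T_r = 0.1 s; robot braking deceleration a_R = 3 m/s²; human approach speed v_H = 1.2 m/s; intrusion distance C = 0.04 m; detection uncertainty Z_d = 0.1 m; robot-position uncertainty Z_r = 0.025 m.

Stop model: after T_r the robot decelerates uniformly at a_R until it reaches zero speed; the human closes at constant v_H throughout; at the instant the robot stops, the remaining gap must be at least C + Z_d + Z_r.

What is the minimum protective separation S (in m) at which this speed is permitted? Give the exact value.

S_min = 43/60 m = 0.7167 m

braking lasts T_s = (7/10)/3 = 0.2333 s
robot covers v_R·T_r = 0.7000·0.1000 = 0.0700 m before braking
braking distance = 0.7000²/(2·3.0000) = 0.0817 m
human closes 1.2000·0.3333 = 0.4000 m
margins: 0.0400+0.1000+0.0250 = 0.1650 m
S_min ≈ 0.0700+0.0817+0.4000+0.1650  ⇒  S_min = 43/60 m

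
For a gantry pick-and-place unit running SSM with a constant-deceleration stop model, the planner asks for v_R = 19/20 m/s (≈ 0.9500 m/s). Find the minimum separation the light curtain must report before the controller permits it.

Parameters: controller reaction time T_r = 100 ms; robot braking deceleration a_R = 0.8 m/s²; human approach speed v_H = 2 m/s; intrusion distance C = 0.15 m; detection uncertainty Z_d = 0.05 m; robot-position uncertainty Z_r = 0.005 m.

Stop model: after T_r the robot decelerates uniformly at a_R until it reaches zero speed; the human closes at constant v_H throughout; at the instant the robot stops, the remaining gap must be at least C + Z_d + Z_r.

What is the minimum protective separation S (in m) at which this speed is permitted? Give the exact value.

S_min = 2201/640 m = 3.4391 m

stop time T_s = (19/20)/(4/5) = 1.1875 s
reaction-phase robot travel = 0.9500·0.1000 = 0.0950 m
robot under decel: 0.9500²/(2·0.8000) = 0.5641 m
human over T_r+T_s: 2.0000·(0.1000+1.1875) = 2.5750 m
margins: 0.1500+0.0500+0.0050 = 0.2050 m
S_min ≈ 0.0950+0.5641+2.5750+0.2050  ⇒  S_min = 2201/640 m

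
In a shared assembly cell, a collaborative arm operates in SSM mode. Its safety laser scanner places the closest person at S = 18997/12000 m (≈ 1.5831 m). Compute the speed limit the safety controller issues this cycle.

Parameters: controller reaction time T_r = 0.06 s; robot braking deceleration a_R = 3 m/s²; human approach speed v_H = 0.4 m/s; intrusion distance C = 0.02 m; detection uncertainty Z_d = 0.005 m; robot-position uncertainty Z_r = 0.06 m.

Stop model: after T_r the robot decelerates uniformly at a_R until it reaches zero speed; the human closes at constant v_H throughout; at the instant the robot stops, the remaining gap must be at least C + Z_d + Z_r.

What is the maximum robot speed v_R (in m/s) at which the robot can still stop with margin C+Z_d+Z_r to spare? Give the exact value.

at the boundary: (1/6)·v² + (29/150)·v + (-17689/12000) = 0
  disc = (29/150)² − 4·(1/6)·(-17689/12000) = 10201/10000 ; √disc = 101/100
  v_R = (−(29/150) + 101/100) / (2·(1/6)) = 49/20 m/s
check:
stop time T_s = (49/20)/3 = 0.8167 s
robot in T_r: 2.4500·0.0600 = 0.1470 m
robot covers 2.4500·0.8167 − ½·3.0000·0.8167² = 1.0004 m while stopping
human over T_r+T_s: 0.4000·(0.0600+0.8167) = 0.3507 m
residual clearance needed = 0.0200+0.0050+0.0600 = 0.0850 m
sum ≈ 0.1470+1.0004+0.3507+0.0850 ≈ 1.5831 m = S ✓

v_R_max = 49/20 m/s = 2.4500 m/s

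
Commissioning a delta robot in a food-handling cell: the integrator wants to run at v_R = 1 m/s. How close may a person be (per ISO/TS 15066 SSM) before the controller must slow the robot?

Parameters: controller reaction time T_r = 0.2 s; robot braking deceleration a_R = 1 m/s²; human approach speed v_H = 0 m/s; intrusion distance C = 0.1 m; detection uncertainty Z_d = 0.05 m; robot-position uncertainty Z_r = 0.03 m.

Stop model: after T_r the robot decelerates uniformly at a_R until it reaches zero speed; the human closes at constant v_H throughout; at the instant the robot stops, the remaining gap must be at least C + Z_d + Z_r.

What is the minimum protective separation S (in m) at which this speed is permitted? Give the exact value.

braking lasts T_s = 1/1 = 1.0000 s
robot in T_r: 1.0000·0.2000 = 0.2000 m
robot covers 1.0000·1.0000 − ½·1.0000·1.0000² = 0.5000 m while stopping
human closes 0.0000·1.2000 = 0.0000 m
C+Z_d+Z_r = 0.1000+0.0500+0.0300 = 0.1800 m
S_min ≈ 0.2000+0.5000+0.0000+0.1800  ⇒  S_min = 22/25 m

S_min = 22/25 m = 0.8800 m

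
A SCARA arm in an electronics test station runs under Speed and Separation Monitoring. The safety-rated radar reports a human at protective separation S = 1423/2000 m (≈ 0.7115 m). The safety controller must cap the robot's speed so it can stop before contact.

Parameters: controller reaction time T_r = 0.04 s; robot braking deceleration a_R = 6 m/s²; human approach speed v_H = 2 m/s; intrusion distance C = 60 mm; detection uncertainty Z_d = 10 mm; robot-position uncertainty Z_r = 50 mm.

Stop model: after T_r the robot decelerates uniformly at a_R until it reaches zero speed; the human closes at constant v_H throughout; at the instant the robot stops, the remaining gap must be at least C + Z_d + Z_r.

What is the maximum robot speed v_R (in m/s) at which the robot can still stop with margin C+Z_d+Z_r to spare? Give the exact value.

collect terms ⇒ (1/12)·v_R² + (28/75)·v_R + (-1023/2000) = 0
  disc = (28/75)² − 4·(1/12)·(-1023/2000) = 27889/90000 ; √disc = 167/300
  v_R = (−(28/75) + 167/300) / (2·(1/12)) = 11/10 m/s
check:
T_s = v_R/a_R = (11/10)/6 = 0.1833 s
reaction-phase robot travel = 1.1000·0.0400 = 0.0440 m
braking distance = 1.1000²/(2·6.0000) = 0.1008 m
human closes 2.0000·0.2233 = 0.4467 m
margins: 0.0600+0.0100+0.0500 = 0.1200 m
sum ≈ 0.0440+0.1008+0.4467+0.1200 ≈ 0.7115 m = S ✓

v_R_max = 11/10 m/s = 1.1000 m/s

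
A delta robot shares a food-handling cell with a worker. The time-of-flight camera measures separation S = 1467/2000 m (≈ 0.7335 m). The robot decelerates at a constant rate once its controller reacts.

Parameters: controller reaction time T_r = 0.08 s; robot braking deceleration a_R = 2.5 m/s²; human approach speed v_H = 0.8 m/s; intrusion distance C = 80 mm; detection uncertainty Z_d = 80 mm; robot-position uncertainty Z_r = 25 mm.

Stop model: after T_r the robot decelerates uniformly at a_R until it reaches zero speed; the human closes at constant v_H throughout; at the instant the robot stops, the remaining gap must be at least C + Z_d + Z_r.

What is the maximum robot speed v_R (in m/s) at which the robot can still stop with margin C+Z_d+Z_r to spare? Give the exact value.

collect terms ⇒ (1/5)·v_R² + (2/5)·v_R + (-969/2000) = 0
  disc = (2/5)² − 4·(1/5)·(-969/2000) = 1369/2500 ; √disc = 37/50
  v_R = (−(2/5) + 37/50) / (2·(1/5)) = 17/20 m/s
check:
braking lasts T_s = (17/20)/(5/2) = 0.3400 s
reaction-phase robot travel = 0.8500·0.0800 = 0.0680 m
robot under decel: 0.8500²/(2·2.5000) = 0.1445 m
human over T_r+T_s: 0.8000·(0.0800+0.3400) = 0.3360 m
residual clearance needed = 0.0800+0.0800+0.0250 = 0.1850 m
sum ≈ 0.0680+0.1445+0.3360+0.1850 ≈ 0.7335 m = S ✓

v_R_max = 17/20 m/s = 0.8500 m/s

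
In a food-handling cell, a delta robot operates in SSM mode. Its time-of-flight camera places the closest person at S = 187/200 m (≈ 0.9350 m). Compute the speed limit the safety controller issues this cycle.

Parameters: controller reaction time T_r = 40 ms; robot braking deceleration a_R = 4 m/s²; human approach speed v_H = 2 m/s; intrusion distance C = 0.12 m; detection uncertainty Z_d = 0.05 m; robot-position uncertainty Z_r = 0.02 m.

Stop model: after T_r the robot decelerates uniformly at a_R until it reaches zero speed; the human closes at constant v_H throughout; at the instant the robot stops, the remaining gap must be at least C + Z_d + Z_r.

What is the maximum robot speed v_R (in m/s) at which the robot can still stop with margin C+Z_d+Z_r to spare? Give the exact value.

v_R_max = 1 m/s = 1.0000 m/s

at the boundary: (1/8)·v² + (27/50)·v + (-133/200) = 0
  disc = (27/50)² − 4·(1/8)·(-133/200) = 6241/10000 ; √disc = 79/100
  v_R = (−(27/50) + 79/100) / (2·(1/8)) = 1 m/s
check:
T_s = v_R/a_R = 1/4 = 0.2500 s
reaction-phase robot travel = 1.0000·0.0400 = 0.0400 m
robot covers 1.0000·0.2500 − ½·4.0000·0.2500² = 0.1250 m while stopping
human closes 2.0000·0.2900 = 0.5800 m
margins: 0.1200+0.0500+0.0200 = 0.1900 m
sum ≈ 0.0400+0.1250+0.5800+0.1900 ≈ 0.9350 m = S ✓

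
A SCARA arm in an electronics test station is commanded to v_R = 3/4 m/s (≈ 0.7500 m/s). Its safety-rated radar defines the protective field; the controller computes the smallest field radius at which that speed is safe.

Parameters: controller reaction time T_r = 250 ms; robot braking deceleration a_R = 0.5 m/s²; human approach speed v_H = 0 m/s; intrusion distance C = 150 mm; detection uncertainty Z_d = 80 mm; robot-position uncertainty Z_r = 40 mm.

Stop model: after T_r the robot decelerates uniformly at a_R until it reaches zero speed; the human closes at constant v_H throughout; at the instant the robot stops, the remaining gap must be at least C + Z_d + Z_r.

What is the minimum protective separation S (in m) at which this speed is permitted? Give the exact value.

S_min = 51/50 m = 1.0200 m

braking lasts T_s = (3/4)/(1/2) = 1.5000 s
reaction-phase robot travel = 0.7500·0.2500 = 0.1875 m
robot under decel: 0.7500²/(2·0.5000) = 0.5625 m
human over T_r+T_s: 0.0000·(0.2500+1.5000) = 0.0000 m
residual clearance needed = 0.1500+0.0800+0.0400 = 0.2700 m
S_min ≈ 0.1875+0.5625+0.0000+0.2700  ⇒  S_min = 51/50 m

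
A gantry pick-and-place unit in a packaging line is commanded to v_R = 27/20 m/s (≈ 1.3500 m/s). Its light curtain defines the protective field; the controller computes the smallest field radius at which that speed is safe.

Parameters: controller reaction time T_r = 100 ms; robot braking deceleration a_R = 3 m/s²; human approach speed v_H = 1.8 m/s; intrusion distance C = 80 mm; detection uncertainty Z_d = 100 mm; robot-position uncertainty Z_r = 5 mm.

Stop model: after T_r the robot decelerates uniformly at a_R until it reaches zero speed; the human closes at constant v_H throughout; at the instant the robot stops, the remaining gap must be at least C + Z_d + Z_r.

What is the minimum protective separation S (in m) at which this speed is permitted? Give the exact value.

braking lasts T_s = (27/20)/3 = 0.4500 s
robot in T_r: 1.3500·0.1000 = 0.1350 m
braking distance = 1.3500²/(2·3.0000) = 0.3038 m
human over T_r+T_s: 1.8000·(0.1000+0.4500) = 0.9900 m
C+Z_d+Z_r = 0.0800+0.1000+0.0050 = 0.1850 m
S_min ≈ 0.1350+0.3038+0.9900+0.1850  ⇒  S_min = 1291/800 m

S_min = 1291/800 m = 1.6138 m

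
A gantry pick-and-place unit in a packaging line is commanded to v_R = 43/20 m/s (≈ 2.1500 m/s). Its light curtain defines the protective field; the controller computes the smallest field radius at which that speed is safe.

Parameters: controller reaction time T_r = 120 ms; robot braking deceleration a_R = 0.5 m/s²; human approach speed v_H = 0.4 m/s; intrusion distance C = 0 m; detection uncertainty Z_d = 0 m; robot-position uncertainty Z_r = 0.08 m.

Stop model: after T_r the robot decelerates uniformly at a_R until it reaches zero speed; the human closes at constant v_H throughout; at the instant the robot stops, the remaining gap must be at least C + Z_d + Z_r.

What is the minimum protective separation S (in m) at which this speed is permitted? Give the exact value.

stop time T_s = (43/20)/(1/2) = 4.3000 s
reaction-phase robot travel = 2.1500·0.1200 = 0.2580 m
robot covers 2.1500·4.3000 − ½·0.5000·4.3000² = 4.6225 m while stopping
human over T_r+T_s: 0.4000·(0.1200+4.3000) = 1.7680 m
C+Z_d+Z_r = 0.0000+0.0000+0.0800 = 0.0800 m
S_min ≈ 0.2580+4.6225+1.7680+0.0800  ⇒  S_min = 13457/2000 m

S_min = 13457/2000 m = 6.7285 m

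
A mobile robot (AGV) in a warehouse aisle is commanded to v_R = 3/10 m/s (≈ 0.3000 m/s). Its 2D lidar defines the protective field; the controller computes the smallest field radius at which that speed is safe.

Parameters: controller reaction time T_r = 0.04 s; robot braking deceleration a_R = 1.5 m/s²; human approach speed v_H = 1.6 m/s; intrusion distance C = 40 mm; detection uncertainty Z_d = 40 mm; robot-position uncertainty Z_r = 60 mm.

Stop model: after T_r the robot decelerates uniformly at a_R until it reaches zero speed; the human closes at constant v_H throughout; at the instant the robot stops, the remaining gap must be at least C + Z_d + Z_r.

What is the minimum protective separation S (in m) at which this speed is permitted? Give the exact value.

S_min = 283/500 m = 0.5660 m

stop time T_s = (3/10)/(3/2) = 0.2000 s
robot covers v_R·T_r = 0.3000·0.0400 = 0.0120 m before braking
robot under decel: 0.3000²/(2·1.5000) = 0.0300 m
person approaches 1.6000·(0.0400+0.2000) = 0.3840 m
C+Z_d+Z_r = 0.0400+0.0400+0.0600 = 0.1400 m
S_min ≈ 0.0120+0.0300+0.3840+0.1400  ⇒  S_min = 283/500 m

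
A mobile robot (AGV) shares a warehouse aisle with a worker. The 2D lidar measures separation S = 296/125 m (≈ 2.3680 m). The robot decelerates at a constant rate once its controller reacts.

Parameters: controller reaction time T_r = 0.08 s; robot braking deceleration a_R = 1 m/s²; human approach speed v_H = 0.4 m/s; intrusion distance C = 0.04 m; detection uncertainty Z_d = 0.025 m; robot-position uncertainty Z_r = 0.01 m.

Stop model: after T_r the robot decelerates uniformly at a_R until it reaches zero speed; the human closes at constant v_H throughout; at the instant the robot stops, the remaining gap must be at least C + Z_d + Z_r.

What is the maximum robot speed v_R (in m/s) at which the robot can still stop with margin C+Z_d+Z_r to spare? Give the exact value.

at the boundary: (1/2)·v² + (12/25)·v + (-2261/1000) = 0
  disc = (12/25)² − 4·(1/2)·(-2261/1000) = 11881/2500 ; √disc = 109/50
  v_R = (−(12/25) + 109/50) / (2·(1/2)) = 17/10 m/s
check:
stop time T_s = (17/10)/1 = 1.7000 s
robot in T_r: 1.7000·0.0800 = 0.1360 m
braking distance = 1.7000²/(2·1.0000) = 1.4450 m
human over T_r+T_s: 0.4000·(0.0800+1.7000) = 0.7120 m
residual clearance needed = 0.0400+0.0250+0.0100 = 0.0750 m
sum ≈ 0.1360+1.4450+0.7120+0.0750 ≈ 2.3680 m = S ✓

v_R_max = 17/10 m/s = 1.7000 m/s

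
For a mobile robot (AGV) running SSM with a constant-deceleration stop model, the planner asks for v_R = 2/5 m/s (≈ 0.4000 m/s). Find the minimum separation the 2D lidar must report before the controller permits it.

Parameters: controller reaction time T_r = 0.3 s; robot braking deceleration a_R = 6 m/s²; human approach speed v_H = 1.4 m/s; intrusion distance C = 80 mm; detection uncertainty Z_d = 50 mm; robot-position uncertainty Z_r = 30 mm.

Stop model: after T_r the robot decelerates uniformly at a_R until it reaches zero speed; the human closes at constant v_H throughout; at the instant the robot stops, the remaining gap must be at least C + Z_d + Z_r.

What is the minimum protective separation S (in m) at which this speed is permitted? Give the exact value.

stop time T_s = (2/5)/6 = 0.0667 s
reaction-phase robot travel = 0.4000·0.3000 = 0.1200 m
robot covers 0.4000·0.0667 − ½·6.0000·0.0667² = 0.0133 m while stopping
human over T_r+T_s: 1.4000·(0.3000+0.0667) = 0.5133 m
C+Z_d+Z_r = 0.0800+0.0500+0.0300 = 0.1600 m
S_min ≈ 0.1200+0.0133+0.5133+0.1600  ⇒  S_min = 121/150 m

S_min = 121/150 m = 0.8067 m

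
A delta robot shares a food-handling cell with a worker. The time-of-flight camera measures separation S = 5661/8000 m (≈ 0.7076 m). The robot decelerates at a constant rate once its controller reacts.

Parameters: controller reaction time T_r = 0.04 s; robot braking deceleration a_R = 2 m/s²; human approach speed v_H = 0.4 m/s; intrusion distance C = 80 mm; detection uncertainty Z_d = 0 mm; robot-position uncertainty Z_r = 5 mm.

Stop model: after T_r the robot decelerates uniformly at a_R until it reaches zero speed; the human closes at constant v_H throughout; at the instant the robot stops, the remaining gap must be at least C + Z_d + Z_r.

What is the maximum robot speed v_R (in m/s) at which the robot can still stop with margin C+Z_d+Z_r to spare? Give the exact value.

v_R_max = 23/20 m/s = 1.1500 m/s

at the boundary: (1/4)·v² + (6/25)·v + (-4853/8000) = 0
  disc = (6/25)² − 4·(1/4)·(-4853/8000) = 26569/40000 ; √disc = 163/200
  v_R = (−(6/25) + 163/200) / (2·(1/4)) = 23/20 m/s
check:
T_s = v_R/a_R = (23/20)/2 = 0.5750 s
robot in T_r: 1.1500·0.0400 = 0.0460 m
braking distance = 1.1500²/(2·2.0000) = 0.3306 m
person approaches 0.4000·(0.0400+0.5750) = 0.2460 m
margins: 0.0800+0.0000+0.0050 = 0.0850 m
sum ≈ 0.0460+0.3306+0.2460+0.0850 ≈ 0.7076 m = S ✓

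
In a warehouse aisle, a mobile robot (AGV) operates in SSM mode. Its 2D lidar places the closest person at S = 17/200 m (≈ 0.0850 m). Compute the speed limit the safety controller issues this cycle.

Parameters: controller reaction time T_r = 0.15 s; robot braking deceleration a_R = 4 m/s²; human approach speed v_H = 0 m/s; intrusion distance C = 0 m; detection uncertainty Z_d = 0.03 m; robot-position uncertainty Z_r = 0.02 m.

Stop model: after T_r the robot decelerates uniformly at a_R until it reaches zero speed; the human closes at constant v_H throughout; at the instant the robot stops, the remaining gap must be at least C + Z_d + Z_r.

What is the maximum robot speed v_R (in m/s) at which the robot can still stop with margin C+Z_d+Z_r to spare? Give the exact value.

v_R_max = 1/5 m/s = 0.2000 m/s

quadratic (1/8)·v² + (3/20)·v + (-7/200) = 0
  disc = (3/20)² − 4·(1/8)·(-7/200) = 1/25 ; √disc = 1/5
  v_R = (−(3/20) + 1/5) / (2·(1/8)) = 1/5 m/s
check:
braking lasts T_s = (1/5)/4 = 0.0500 s
robot covers v_R·T_r = 0.2000·0.1500 = 0.0300 m before braking
robot under decel: 0.2000²/(2·4.0000) = 0.0050 m
human over T_r+T_s: 0.0000·(0.1500+0.0500) = 0.0000 m
margins: 0.0000+0.0300+0.0200 = 0.0500 m
sum ≈ 0.0300+0.0050+0.0000+0.0500 ≈ 0.0850 m = S ✓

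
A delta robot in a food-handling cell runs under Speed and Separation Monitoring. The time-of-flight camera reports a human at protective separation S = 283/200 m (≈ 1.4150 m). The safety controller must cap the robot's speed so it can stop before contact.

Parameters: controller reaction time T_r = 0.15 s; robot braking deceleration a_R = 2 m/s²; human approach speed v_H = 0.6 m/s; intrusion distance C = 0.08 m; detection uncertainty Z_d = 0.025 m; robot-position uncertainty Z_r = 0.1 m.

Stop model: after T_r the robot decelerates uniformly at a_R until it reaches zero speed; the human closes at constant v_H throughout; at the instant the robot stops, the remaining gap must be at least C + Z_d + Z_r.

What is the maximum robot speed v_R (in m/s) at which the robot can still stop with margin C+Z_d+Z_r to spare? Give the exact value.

v_R_max = 7/5 m/s = 1.4000 m/s

quadratic (1/4)·v² + (9/20)·v + (-28/25) = 0
  disc = (9/20)² − 4·(1/4)·(-28/25) = 529/400 ; √disc = 23/20
  v_R = (−(9/20) + 23/20) / (2·(1/4)) = 7/5 m/s
check:
T_s = v_R/a_R = (7/5)/2 = 0.7000 s
robot in T_r: 1.4000·0.1500 = 0.2100 m
robot under decel: 1.4000²/(2·2.0000) = 0.4900 m
human over T_r+T_s: 0.6000·(0.1500+0.7000) = 0.5100 m
margins: 0.0800+0.0250+0.1000 = 0.2050 m
sum ≈ 0.2100+0.4900+0.5100+0.2050 ≈ 1.4150 m = S ✓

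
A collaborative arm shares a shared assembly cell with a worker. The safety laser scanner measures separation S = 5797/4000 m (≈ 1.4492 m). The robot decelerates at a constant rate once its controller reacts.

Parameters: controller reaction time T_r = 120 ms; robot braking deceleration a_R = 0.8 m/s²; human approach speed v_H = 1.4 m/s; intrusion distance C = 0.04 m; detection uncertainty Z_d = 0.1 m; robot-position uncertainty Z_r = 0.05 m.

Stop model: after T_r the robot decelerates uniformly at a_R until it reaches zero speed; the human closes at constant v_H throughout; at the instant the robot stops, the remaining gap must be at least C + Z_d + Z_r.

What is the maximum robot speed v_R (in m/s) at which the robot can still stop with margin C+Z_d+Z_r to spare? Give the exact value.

quadratic (5/8)·v² + (187/100)·v + (-873/800) = 0
  disc = (187/100)² − 4·(5/8)·(-873/800) = 249001/40000 ; √disc = 499/200
  v_R = (−(187/100) + 499/200) / (2·(5/8)) = 1/2 m/s
check:
braking lasts T_s = (1/2)/(4/5) = 0.6250 s
robot covers v_R·T_r = 0.5000·0.1200 = 0.0600 m before braking
robot under decel: 0.5000²/(2·0.8000) = 0.1562 m
human closes 1.4000·0.7450 = 1.0430 m
margins: 0.0400+0.1000+0.0500 = 0.1900 m
sum ≈ 0.0600+0.1562+1.0430+0.1900 ≈ 1.4492 m = S ✓

v_R_max = 1/2 m/s = 0.5000 m/s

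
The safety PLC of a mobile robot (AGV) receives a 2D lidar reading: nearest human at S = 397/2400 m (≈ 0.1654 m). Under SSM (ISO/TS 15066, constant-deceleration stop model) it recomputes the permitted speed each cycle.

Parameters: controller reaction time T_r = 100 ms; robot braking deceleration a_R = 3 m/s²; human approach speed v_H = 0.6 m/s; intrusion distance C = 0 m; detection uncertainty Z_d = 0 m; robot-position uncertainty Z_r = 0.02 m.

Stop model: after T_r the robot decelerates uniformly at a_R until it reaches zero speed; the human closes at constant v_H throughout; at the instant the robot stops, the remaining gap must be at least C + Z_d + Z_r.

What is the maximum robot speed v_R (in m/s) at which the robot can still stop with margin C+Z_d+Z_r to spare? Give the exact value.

v_R_max = 1/4 m/s = 0.2500 m/s

at the boundary: (1/6)·v² + (3/10)·v + (-41/480) = 0
  disc = (3/10)² − 4·(1/6)·(-41/480) = 529/3600 ; √disc = 23/60
  v_R = (−(3/10) + 23/60) / (2·(1/6)) = 1/4 m/s
check:
stop time T_s = (1/4)/3 = 0.0833 s
reaction-phase robot travel = 0.2500·0.1000 = 0.0250 m
robot covers 0.2500·0.0833 − ½·3.0000·0.0833² = 0.0104 m while stopping
human closes 0.6000·0.1833 = 0.1100 m
margins: 0.0000+0.0000+0.0200 = 0.0200 m
sum ≈ 0.0250+0.0104+0.1100+0.0200 ≈ 0.1654 m = S ✓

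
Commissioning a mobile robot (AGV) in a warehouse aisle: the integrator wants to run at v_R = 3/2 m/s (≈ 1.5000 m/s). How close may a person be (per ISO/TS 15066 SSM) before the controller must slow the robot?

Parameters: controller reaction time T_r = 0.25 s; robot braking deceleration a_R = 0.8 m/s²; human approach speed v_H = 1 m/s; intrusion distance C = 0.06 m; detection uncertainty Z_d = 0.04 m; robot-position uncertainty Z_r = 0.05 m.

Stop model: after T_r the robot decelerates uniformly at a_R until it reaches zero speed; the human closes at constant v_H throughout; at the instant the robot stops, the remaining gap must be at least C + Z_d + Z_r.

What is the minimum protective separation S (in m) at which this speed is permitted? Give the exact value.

S_min = 649/160 m = 4.0563 m

T_s = v_R/a_R = (3/2)/(4/5) = 1.8750 s
reaction-phase robot travel = 1.5000·0.2500 = 0.3750 m
robot covers 1.5000·1.8750 − ½·0.8000·1.8750² = 1.4062 m while stopping
human closes 1.0000·2.1250 = 2.1250 m
margins: 0.0600+0.0400+0.0500 = 0.1500 m
S_min ≈ 0.3750+1.4062+2.1250+0.1500  ⇒  S_min = 649/160 m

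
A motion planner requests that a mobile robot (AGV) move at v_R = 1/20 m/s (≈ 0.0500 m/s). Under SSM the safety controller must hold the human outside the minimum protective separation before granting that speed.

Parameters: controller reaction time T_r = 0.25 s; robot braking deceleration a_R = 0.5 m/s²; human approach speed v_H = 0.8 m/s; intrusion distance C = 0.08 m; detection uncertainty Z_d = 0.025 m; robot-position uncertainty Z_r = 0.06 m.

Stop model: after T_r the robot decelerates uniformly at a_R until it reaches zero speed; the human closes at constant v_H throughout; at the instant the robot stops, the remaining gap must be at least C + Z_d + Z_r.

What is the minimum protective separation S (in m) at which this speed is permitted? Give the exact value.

S_min = 23/50 m = 0.4600 m

T_s = v_R/a_R = (1/20)/(1/2) = 0.1000 s
reaction-phase robot travel = 0.0500·0.2500 = 0.0125 m
robot covers 0.0500·0.1000 − ½·0.5000·0.1000² = 0.0025 m while stopping
human closes 0.8000·0.3500 = 0.2800 m
margins: 0.0800+0.0250+0.0600 = 0.1650 m
S_min ≈ 0.0125+0.0025+0.2800+0.1650  ⇒  S_min = 23/50 m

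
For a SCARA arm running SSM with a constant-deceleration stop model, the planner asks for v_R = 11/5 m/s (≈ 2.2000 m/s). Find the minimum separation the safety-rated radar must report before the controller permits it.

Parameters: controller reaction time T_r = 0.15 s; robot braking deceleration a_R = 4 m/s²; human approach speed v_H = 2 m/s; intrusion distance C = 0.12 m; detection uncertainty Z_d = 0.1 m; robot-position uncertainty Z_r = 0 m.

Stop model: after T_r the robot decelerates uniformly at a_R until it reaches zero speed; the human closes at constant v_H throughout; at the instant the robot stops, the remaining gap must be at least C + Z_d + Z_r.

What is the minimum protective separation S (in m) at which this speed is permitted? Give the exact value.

S_min = 511/200 m = 2.5550 m

stop time T_s = (11/5)/4 = 0.5500 s
robot in T_r: 2.2000·0.1500 = 0.3300 m
robot covers 2.2000·0.5500 − ½·4.0000·0.5500² = 0.6050 m while stopping
human over T_r+T_s: 2.0000·(0.1500+0.5500) = 1.4000 m
residual clearance needed = 0.1200+0.1000+0.0000 = 0.2200 m
S_min ≈ 0.3300+0.6050+1.4000+0.2200  ⇒  S_min = 511/200 m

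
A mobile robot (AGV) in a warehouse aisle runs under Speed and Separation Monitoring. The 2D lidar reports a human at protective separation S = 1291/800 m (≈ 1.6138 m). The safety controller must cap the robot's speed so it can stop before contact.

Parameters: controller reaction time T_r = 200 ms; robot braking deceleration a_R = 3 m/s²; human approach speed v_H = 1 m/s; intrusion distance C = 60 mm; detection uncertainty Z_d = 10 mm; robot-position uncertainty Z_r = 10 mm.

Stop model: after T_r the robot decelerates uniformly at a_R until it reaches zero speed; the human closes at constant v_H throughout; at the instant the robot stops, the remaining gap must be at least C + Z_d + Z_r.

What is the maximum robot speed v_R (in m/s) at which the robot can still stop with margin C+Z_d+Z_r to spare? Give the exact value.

v_R_max = 33/20 m/s = 1.6500 m/s

at the boundary: (1/6)·v² + (8/15)·v + (-1067/800) = 0
  disc = (8/15)² − 4·(1/6)·(-1067/800) = 169/144 ; √disc = 13/12
  v_R = (−(8/15) + 13/12) / (2·(1/6)) = 33/20 m/s
check:
braking lasts T_s = (33/20)/3 = 0.5500 s
reaction-phase robot travel = 1.6500·0.2000 = 0.3300 m
braking distance = 1.6500²/(2·3.0000) = 0.4537 m
human over T_r+T_s: 1.0000·(0.2000+0.5500) = 0.7500 m
residual clearance needed = 0.0600+0.0100+0.0100 = 0.0800 m
sum ≈ 0.3300+0.4537+0.7500+0.0800 ≈ 1.6138 m = S ✓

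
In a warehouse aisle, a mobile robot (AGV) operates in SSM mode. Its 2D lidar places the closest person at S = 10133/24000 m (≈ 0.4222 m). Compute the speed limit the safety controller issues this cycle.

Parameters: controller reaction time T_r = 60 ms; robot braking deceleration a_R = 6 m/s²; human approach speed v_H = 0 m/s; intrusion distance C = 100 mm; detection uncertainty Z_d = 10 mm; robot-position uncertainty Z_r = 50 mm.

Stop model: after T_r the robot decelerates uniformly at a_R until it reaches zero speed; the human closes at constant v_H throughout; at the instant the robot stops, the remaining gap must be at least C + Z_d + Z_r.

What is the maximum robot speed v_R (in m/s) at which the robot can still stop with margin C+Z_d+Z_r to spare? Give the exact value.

collect terms ⇒ (1/12)·v_R² + (3/50)·v_R + (-6293/24000) = 0
  disc = (3/50)² − 4·(1/12)·(-6293/24000) = 32761/360000 ; √disc = 181/600
  v_R = (−(3/50) + 181/600) / (2·(1/12)) = 29/20 m/s
check:
T_s = v_R/a_R = (29/20)/6 = 0.2417 s
reaction-phase robot travel = 1.4500·0.0600 = 0.0870 m
robot covers 1.4500·0.2417 − ½·6.0000·0.2417² = 0.1752 m while stopping
person approaches 0.0000·(0.0600+0.2417) = 0.0000 m
residual clearance needed = 0.1000+0.0100+0.0500 = 0.1600 m
sum ≈ 0.0870+0.1752+0.0000+0.1600 ≈ 0.4222 m = S ✓

v_R_max = 29/20 m/s = 1.4500 m/s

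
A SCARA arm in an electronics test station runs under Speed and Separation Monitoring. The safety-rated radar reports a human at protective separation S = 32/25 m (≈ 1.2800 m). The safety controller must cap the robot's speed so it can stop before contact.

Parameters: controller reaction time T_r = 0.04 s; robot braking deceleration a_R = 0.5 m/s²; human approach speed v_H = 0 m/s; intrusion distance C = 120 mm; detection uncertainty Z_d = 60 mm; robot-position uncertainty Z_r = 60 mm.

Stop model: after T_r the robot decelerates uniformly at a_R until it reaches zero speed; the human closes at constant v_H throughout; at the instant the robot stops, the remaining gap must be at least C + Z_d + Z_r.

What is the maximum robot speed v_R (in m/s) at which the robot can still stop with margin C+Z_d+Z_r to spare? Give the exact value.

collect terms ⇒ (1)·v_R² + (1/25)·v_R + (-26/25) = 0
  disc = (1/25)² − 4·(1)·(-26/25) = 2601/625 ; √disc = 51/25
  v_R = (−(1/25) + 51/25) / (2·(1)) = 1 m/s
check:
stop time T_s = 1/(1/2) = 2.0000 s
robot in T_r: 1.0000·0.0400 = 0.0400 m
braking distance = 1.0000²/(2·0.5000) = 1.0000 m
human closes 0.0000·2.0400 = 0.0000 m
C+Z_d+Z_r = 0.1200+0.0600+0.0600 = 0.2400 m
sum ≈ 0.0400+1.0000+0.0000+0.2400 ≈ 1.2800 m = S ✓

v_R_max = 1 m/s = 1.0000 m/s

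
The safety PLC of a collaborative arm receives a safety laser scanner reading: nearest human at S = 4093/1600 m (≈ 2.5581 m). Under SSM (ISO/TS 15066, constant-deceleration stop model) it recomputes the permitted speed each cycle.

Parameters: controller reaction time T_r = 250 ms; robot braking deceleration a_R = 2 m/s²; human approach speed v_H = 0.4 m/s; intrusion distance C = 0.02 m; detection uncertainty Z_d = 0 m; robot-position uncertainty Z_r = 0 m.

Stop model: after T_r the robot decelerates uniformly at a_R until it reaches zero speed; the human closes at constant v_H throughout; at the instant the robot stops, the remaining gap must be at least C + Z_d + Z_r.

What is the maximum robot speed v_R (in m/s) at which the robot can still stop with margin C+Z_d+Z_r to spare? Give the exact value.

collect terms ⇒ (1/4)·v_R² + (9/20)·v_R + (-3901/1600) = 0
  disc = (9/20)² − 4·(1/4)·(-3901/1600) = 169/64 ; √disc = 13/8
  v_R = (−(9/20) + 13/8) / (2·(1/4)) = 47/20 m/s
check:
braking lasts T_s = (47/20)/2 = 1.1750 s
reaction-phase robot travel = 2.3500·0.2500 = 0.5875 m
robot covers 2.3500·1.1750 − ½·2.0000·1.1750² = 1.3806 m while stopping
person approaches 0.4000·(0.2500+1.1750) = 0.5700 m
residual clearance needed = 0.0200+0.0000+0.0000 = 0.0200 m
sum ≈ 0.5875+1.3806+0.5700+0.0200 ≈ 2.5581 m = S ✓

v_R_max = 47/20 m/s = 2.3500 m/s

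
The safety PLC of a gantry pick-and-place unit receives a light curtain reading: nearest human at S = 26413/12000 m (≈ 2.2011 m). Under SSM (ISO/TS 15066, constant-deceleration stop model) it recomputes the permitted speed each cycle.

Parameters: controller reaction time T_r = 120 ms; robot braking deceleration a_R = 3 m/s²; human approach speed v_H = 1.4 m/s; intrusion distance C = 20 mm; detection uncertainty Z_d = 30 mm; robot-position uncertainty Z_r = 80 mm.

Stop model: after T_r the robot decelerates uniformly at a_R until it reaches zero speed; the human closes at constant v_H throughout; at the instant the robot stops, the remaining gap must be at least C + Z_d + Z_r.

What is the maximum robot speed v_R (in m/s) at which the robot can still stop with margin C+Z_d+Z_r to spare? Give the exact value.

collect terms ⇒ (1/6)·v_R² + (44/75)·v_R + (-22837/12000) = 0
  disc = (44/75)² − 4·(1/6)·(-22837/12000) = 16129/10000 ; √disc = 127/100
  v_R = (−(44/75) + 127/100) / (2·(1/6)) = 41/20 m/s
check:
braking lasts T_s = (41/20)/3 = 0.6833 s
robot in T_r: 2.0500·0.1200 = 0.2460 m
robot under decel: 2.0500²/(2·3.0000) = 0.7004 m
person approaches 1.4000·(0.1200+0.6833) = 1.1247 m
C+Z_d+Z_r = 0.0200+0.0300+0.0800 = 0.1300 m
sum ≈ 0.2460+0.7004+1.1247+0.1300 ≈ 2.2011 m = S ✓

v_R_max = 41/20 m/s = 2.0500 m/s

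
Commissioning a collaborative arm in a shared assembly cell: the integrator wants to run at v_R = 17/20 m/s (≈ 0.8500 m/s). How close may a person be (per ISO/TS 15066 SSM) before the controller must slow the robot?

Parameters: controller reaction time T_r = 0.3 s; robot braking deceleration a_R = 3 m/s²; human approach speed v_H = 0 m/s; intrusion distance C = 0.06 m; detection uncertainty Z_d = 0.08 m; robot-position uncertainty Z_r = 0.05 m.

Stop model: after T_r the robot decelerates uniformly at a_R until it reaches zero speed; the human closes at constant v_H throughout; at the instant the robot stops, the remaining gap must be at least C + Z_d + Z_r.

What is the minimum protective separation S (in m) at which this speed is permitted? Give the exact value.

S_min = 1357/2400 m = 0.5654 m

braking lasts T_s = (17/20)/3 = 0.2833 s
robot covers v_R·T_r = 0.8500·0.3000 = 0.2550 m before braking
robot covers 0.8500·0.2833 − ½·3.0000·0.2833² = 0.1204 m while stopping
person approaches 0.0000·(0.3000+0.2833) = 0.0000 m
C+Z_d+Z_r = 0.0600+0.0800+0.0500 = 0.1900 m
S_min ≈ 0.2550+0.1204+0.0000+0.1900  ⇒  S_min = 1357/2400 m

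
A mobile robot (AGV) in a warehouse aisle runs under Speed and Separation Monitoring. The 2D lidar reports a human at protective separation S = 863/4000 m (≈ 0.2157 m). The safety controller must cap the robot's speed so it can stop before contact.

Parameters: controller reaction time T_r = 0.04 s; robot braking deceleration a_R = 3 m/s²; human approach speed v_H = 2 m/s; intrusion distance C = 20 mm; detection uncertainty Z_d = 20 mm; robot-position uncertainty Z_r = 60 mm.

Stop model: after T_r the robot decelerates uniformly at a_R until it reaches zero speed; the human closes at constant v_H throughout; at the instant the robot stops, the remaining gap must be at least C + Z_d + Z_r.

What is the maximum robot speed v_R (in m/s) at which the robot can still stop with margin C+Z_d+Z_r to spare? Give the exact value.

at the boundary: (1/6)·v² + (53/75)·v + (-143/4000) = 0
  disc = (53/75)² − 4·(1/6)·(-143/4000) = 47089/90000 ; √disc = 217/300
  v_R = (−(53/75) + 217/300) / (2·(1/6)) = 1/20 m/s
check:
stop time T_s = (1/20)/3 = 0.0167 s
robot in T_r: 0.0500·0.0400 = 0.0020 m
robot under decel: 0.0500²/(2·3.0000) = 0.0004 m
human over T_r+T_s: 2.0000·(0.0400+0.0167) = 0.1133 m
residual clearance needed = 0.0200+0.0200+0.0600 = 0.1000 m
sum ≈ 0.0020+0.0004+0.1133+0.1000 ≈ 0.2157 m = S ✓

v_R_max = 1/20 m/s = 0.0500 m/s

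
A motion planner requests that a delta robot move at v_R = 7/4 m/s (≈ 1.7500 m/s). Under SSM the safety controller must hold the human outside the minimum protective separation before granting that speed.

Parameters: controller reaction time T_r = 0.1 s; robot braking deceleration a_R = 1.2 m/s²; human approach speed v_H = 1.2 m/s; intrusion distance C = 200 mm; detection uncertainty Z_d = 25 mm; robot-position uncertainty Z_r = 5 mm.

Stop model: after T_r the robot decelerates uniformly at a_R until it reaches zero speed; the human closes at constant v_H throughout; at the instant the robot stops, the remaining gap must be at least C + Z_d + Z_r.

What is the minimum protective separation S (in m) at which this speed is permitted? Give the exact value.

braking lasts T_s = (7/4)/(6/5) = 1.4583 s
robot covers v_R·T_r = 1.7500·0.1000 = 0.1750 m before braking
robot under decel: 1.7500²/(2·1.2000) = 1.2760 m
human closes 1.2000·1.5583 = 1.8700 m
residual clearance needed = 0.2000+0.0250+0.0050 = 0.2300 m
S_min ≈ 0.1750+1.2760+1.8700+0.2300  ⇒  S_min = 3409/960 m

S_min = 3409/960 m = 3.5510 m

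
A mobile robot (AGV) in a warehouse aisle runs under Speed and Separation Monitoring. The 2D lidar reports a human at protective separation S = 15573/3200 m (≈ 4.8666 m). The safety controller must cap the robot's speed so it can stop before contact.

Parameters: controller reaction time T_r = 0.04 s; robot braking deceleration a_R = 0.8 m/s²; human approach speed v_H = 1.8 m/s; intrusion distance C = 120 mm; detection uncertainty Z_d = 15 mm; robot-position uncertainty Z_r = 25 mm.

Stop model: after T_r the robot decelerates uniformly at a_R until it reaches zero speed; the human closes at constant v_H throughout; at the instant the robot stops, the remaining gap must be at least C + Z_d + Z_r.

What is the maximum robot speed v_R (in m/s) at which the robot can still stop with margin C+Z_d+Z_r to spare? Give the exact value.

at the boundary: (5/8)·v² + (229/100)·v + (-74153/16000) = 0
  disc = (229/100)² − 4·(5/8)·(-74153/16000) = 2692881/160000 ; √disc = 1641/400
  v_R = (−(229/100) + 1641/400) / (2·(5/8)) = 29/20 m/s
check:
T_s = v_R/a_R = (29/20)/(4/5) = 1.8125 s
robot in T_r: 1.4500·0.0400 = 0.0580 m
braking distance = 1.4500²/(2·0.8000) = 1.3141 m
person approaches 1.8000·(0.0400+1.8125) = 3.3345 m
margins: 0.1200+0.0150+0.0250 = 0.1600 m
sum ≈ 0.0580+1.3141+3.3345+0.1600 ≈ 4.8666 m = S ✓

v_R_max = 29/20 m/s = 1.4500 m/s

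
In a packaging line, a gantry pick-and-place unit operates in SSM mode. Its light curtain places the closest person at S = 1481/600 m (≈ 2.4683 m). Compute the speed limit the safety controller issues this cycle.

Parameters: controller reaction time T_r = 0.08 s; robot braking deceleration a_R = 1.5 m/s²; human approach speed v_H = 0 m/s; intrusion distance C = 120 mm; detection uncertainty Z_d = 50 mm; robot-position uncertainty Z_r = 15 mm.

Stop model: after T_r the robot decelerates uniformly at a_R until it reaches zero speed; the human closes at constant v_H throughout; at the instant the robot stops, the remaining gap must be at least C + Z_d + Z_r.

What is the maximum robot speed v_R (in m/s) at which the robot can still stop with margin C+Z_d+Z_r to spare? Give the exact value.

quadratic (1/3)·v² + (2/25)·v + (-137/60) = 0
  disc = (2/25)² − 4·(1/3)·(-137/60) = 17161/5625 ; √disc = 131/75
  v_R = (−(2/25) + 131/75) / (2·(1/3)) = 5/2 m/s
check:
stop time T_s = (5/2)/(3/2) = 1.6667 s
robot in T_r: 2.5000·0.0800 = 0.2000 m
robot under decel: 2.5000²/(2·1.5000) = 2.0833 m
person approaches 0.0000·(0.0800+1.6667) = 0.0000 m
margins: 0.1200+0.0500+0.0150 = 0.1850 m
sum ≈ 0.2000+2.0833+0.0000+0.1850 ≈ 2.4683 m = S ✓

v_R_max = 5/2 m/s = 2.5000 m/s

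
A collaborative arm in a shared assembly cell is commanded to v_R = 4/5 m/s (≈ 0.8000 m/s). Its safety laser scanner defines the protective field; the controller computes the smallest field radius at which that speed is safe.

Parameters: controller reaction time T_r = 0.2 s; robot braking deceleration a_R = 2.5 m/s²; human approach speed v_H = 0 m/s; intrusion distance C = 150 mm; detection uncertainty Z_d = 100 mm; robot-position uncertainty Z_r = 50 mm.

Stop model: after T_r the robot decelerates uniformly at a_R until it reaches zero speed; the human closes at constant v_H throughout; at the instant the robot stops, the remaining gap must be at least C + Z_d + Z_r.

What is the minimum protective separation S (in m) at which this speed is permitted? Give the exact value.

stop time T_s = (4/5)/(5/2) = 0.3200 s
robot covers v_R·T_r = 0.8000·0.2000 = 0.1600 m before braking
braking distance = 0.8000²/(2·2.5000) = 0.1280 m
person approaches 0.0000·(0.2000+0.3200) = 0.0000 m
C+Z_d+Z_r = 0.1500+0.1000+0.0500 = 0.3000 m
S_min ≈ 0.1600+0.1280+0.0000+0.3000  ⇒  S_min = 147/250 m

S_min = 147/250 m = 0.5880 m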